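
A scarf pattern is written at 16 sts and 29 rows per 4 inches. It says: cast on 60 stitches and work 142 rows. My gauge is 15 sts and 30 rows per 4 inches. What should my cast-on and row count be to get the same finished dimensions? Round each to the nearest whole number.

Cast on 56 stitches; work 147 rows.

Stitches: 60 × 15/16 = 56.25 → 56.
Rows: 142 × 30/29 = 146.90 → 147.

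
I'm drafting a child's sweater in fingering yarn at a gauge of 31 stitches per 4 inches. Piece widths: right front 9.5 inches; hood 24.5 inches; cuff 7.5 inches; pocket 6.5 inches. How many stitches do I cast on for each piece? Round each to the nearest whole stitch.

right front 74; hood 190; cuff 58; pocket 50.

Rate = 31/4 = 7.75 sts per in.
right front: 9.5 × 7.75 = 73.62 → 74.
hood: 24.5 × 7.75 = 189.88 → 190.
cuff: 7.5 × 7.75 = 58.12 → 58.
pocket: 6.5 × 7.75 = 50.38 → 50.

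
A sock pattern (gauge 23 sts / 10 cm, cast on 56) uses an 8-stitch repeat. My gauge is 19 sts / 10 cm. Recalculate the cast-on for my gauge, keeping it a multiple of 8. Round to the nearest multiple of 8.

CO 48 sts.

56 × 19 / 23 = 46.26.
Nearest multiple of 8: 48.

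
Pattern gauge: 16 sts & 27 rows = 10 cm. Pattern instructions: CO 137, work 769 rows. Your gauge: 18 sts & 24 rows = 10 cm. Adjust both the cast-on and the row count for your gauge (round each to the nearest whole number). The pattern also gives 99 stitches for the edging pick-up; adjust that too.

Stitches: 137 × 18/16 = 154.12 → 154.
Rows: 769 × 24/27 = 683.56 → 684.
edging pick-up: 99 × 18/16 = 111.38 → 111.

Cast on 154 stitches; work 684 rows; edging pick-up 111 stitches.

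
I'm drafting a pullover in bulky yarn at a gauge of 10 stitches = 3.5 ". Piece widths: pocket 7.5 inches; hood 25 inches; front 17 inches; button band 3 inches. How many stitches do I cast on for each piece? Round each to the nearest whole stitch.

pocket 21; hood 71; front 49; button band 9.

Rate = 10/3.5 = 2.857 sts per in.
pocket: 7.5 × 2.857 = 21.43 → 21.
hood: 25 × 2.857 = 71.43 → 71.
front: 17 × 2.857 = 48.57 → 49.
button band: 3 × 2.857 = 8.57 → 9.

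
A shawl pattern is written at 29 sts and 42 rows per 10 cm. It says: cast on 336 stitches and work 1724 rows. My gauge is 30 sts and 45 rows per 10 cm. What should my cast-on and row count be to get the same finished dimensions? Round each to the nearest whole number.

Stitches: 336 × 30/29 = 347.59 → 348.
Rows: 1724 × 45/42 = 1847.14 → 1847.

Cast on 348 stitches; work 1847 rows.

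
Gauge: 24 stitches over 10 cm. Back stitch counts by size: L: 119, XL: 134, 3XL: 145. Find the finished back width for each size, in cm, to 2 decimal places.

L 49.58 cm; XL 55.83 cm; 3XL 60.42 cm.

24/10 = 2.4 sts per cm.
L: 119 / 2.4 = 49.583 → 49.58 cm.
XL: 134 / 2.4 = 55.833 → 55.83 cm.
3XL: 145 / 2.4 = 60.417 → 60.42 cm.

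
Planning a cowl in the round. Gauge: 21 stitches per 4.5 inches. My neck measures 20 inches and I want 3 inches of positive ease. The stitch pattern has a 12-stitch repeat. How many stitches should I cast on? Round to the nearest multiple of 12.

Finished = 20 + 3 = 23 inches.
21 / 4.5 = 4.667 sts/in.
23 × 4.667 = 107.33 sts.
Nearest multiple of 12: 108.

Cast on 108 stitches.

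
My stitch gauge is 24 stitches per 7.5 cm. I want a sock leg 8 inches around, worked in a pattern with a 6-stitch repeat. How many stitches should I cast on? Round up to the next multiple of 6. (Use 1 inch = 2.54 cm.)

CO 66 sts.

8 in = 8 × 2.54 = 20.32 cm.
24 / 7.5 = 3.2 sts/cm.
20.32 × 3.2 = 65.02 sts.
→ 66.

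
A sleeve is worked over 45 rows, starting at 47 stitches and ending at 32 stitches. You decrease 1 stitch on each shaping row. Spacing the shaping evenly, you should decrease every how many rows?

Decrease every 3rd row.

Stitches to remove: |32 − 47| = 15.
Shaping rows needed: 15 / 1 = 15.
45 rows / 15 = every 3 rows.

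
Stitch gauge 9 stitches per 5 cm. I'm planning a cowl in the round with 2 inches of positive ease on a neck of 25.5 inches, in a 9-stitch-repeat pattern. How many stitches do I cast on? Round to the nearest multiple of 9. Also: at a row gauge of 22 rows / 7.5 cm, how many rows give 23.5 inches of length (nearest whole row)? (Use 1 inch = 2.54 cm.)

Finished = 25.5 + 2 = 27.5 inches.
27.5 inches × 2.54 = 69.85 cm.
9/5 = 1.8 sts per cm; 69.85 × 1.8 = 125.73 sts.
Nearest multiple of 9 → 126.
23.5 inches = 59.69 cm; × 2.933 = 175.09 → 175 rows.

Cast on 126 stitches; work 175 rows.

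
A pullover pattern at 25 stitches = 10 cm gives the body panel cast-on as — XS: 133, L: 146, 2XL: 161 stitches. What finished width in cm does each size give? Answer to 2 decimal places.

XS 53.20 cm; L 58.40 cm; 2XL 64.40 cm.

25/10 = 2.5 sts per cm.
XS: 133 / 2.5 = 53.200 → 53.20 cm.
L: 146 / 2.5 = 58.400 → 58.40 cm.
2XL: 161 / 2.5 = 64.400 → 64.40 cm.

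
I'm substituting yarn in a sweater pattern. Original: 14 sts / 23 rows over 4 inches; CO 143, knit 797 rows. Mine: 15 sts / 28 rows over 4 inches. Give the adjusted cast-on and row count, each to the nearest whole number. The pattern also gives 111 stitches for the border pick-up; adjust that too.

Cast on 153 stitches; work 970 rows; border pick-up 119 stitches.

Stitches: 143 × 15/14 = 153.21 → 153.
Rows: 797 × 28/23 = 970.26 → 970.
border pick-up: 111 × 15/14 = 118.93 → 119.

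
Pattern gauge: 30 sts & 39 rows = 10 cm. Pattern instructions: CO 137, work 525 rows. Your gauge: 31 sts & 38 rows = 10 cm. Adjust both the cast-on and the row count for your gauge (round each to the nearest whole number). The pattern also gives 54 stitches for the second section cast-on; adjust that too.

Cast on 142 stitches; work 512 rows; second section cast-on 56 stitches.

Stitches: 137 × 31/30 = 141.57 → 142.
Rows: 525 × 38/39 = 511.54 → 512.
second section cast-on: 54 × 31/30 = 55.80 → 56.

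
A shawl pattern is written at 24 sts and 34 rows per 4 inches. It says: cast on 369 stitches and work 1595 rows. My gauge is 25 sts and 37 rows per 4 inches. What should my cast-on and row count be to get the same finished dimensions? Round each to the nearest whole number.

Stitches: 369 × 25/24 = 384.38 → 384.
Rows: 1595 × 37/34 = 1735.74 → 1736.

Cast on 384 stitches; work 1736 rows.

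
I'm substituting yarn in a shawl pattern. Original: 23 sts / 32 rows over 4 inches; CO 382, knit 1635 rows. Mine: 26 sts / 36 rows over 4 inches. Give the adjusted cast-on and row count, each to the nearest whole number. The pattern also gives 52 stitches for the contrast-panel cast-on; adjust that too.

Cast on 432 stitches; work 1839 rows; contrast-panel cast-on 59 stitches.

Stitches: 382 × 26/23 = 431.83 → 432.
Rows: 1635 × 36/32 = 1839.38 → 1839.
contrast-panel cast-on: 52 × 26/23 = 58.78 → 59.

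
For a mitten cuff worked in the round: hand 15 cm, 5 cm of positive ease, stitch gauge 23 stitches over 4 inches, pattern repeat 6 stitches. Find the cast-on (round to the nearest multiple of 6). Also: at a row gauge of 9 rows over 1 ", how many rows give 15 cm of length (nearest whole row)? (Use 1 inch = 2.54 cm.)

Cast on 48 stitches; work 53 rows.

Finished = 15 + 5 = 20 cm.
20 cm × 1/2.54 = 7.87 inches.
23/4 = 5.75 sts per in; 7.87 × 5.75 = 45.28 sts.
Nearest multiple of 6 → 48.
15 cm = 5.91 inches; × 9 = 53.15 → 53 rows.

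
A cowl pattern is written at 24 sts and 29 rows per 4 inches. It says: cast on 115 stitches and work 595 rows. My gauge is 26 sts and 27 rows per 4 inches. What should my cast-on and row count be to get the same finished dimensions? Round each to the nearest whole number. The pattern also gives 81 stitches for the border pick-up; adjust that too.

Stitches: 115 × 26/24 = 124.58 → 125.
Rows: 595 × 27/29 = 553.97 → 554.
border pick-up: 81 × 26/24 = 87.75 → 88.

Cast on 125 stitches; work 554 rows; border pick-up 88 stitches.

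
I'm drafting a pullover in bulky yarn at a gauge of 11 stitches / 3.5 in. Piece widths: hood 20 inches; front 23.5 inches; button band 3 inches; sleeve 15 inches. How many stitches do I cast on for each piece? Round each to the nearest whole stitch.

hood 63; front 74; button band 9; sleeve 47.

Rate = 11/3.5 = 3.143 sts per in.
hood: 20 × 3.143 = 62.86 → 63.
front: 23.5 × 3.143 = 73.86 → 74.
button band: 3 × 3.143 = 9.43 → 9.
sleeve: 15 × 3.143 = 47.14 → 47.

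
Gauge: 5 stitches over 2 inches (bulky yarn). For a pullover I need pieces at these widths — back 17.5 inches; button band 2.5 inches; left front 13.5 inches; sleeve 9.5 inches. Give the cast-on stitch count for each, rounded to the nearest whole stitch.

back 44; button band 6; left front 34; sleeve 24.

Rate = 5/2 = 2.5 sts per in.
back: 17.5 × 2.5 = 43.75 → 44.
button band: 2.5 × 2.5 = 6.25 → 6.
left front: 13.5 × 2.5 = 33.75 → 34.
sleeve: 9.5 × 2.5 = 23.75 → 24.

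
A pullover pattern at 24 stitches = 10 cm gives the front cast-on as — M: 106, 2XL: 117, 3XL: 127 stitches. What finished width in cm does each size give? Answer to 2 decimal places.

24/10 = 2.4 sts per cm.
M: 106 / 2.4 = 44.167 → 44.17 cm.
2XL: 117 / 2.4 = 48.750 → 48.75 cm.
3XL: 127 / 2.4 = 52.917 → 52.92 cm.

M 44.17 cm; 2XL 48.75 cm; 3XL 52.92 cm.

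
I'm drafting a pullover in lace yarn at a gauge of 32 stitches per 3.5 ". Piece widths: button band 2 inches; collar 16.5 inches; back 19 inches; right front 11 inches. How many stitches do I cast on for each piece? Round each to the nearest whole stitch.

button band 18; collar 151; back 174; right front 101.

Rate = 32/3.5 = 9.143 sts per in.
button band: 2 × 9.143 = 18.29 → 18.
collar: 16.5 × 9.143 = 150.86 → 151.
back: 19 × 9.143 = 173.71 → 174.
right front: 11 × 9.143 = 100.57 → 101.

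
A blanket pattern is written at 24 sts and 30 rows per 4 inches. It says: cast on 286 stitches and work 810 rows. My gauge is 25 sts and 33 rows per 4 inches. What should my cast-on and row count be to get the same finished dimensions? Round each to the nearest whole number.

Stitches: 286 × 25/24 = 297.92 → 298.
Rows: 810 × 33/30 = 891.00 → 891.

Cast on 298 stitches; work 891 rows.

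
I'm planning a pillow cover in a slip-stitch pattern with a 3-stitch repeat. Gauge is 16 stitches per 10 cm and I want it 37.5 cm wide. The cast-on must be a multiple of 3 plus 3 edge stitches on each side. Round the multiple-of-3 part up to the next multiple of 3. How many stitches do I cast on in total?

16 / 10 = 1.6 sts per cm.
37.5 × 1.6 = 60.00 sts.
Less 6 edge sts → 54.00 for the repeat.
Next multiple of 3: 54.
Add back 6 edge sts → 60.

Cast on 60 stitches.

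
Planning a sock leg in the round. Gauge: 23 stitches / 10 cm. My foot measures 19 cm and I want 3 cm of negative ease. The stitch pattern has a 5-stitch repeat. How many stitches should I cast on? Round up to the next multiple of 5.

Cast on 40 stitches.

Finished = 19 − 3 = 16 cm.
23 / 10 = 2.3 sts/cm.
16 × 2.3 = 36.80 sts.
Next multiple of 5: 40.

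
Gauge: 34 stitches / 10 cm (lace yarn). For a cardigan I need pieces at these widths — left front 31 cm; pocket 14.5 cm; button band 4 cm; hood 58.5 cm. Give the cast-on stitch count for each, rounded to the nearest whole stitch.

left front 105; pocket 49; button band 14; hood 199.

Rate = 34/10 = 3.4 sts per cm.
left front: 31 × 3.4 = 105.40 → 105.
pocket: 14.5 × 3.4 = 49.30 → 49.
button band: 4 × 3.4 = 13.60 → 14.
hood: 58.5 × 3.4 = 198.90 → 199.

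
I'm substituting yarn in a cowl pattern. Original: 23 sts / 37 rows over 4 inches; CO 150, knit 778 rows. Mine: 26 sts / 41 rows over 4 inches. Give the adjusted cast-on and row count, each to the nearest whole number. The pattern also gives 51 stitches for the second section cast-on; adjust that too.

Cast on 170 stitches; work 862 rows; second section cast-on 58 stitches.

Stitches: 150 × 26/23 = 169.57 → 170.
Rows: 778 × 41/37 = 862.11 → 862.
second section cast-on: 51 × 26/23 = 57.65 → 58.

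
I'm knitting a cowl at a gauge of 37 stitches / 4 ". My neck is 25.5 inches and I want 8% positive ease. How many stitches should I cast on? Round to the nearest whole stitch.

255 stitches.

Finished = 25.5 × 1.08 = 27.54 in.
37 / 4 = 9.25 sts per inch.
27.54 × 9.25 = 254.75 sts.
→ 255 sts.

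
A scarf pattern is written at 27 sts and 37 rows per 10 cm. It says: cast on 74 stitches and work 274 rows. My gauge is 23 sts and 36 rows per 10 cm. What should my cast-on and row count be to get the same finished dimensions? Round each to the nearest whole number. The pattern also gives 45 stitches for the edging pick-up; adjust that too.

Cast on 63 stitches; work 267 rows; edging pick-up 38 stitches.

Stitches: 74 × 23/27 = 63.04 → 63.
Rows: 274 × 36/37 = 266.59 → 267.
edging pick-up: 45 × 23/27 = 38.33 → 38.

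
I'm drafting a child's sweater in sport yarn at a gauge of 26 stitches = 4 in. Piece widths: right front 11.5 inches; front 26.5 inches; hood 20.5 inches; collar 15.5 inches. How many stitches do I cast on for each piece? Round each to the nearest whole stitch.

right front 75; front 172; hood 133; collar 101.

Rate = 26/4 = 6.5 sts per in.
right front: 11.5 × 6.5 = 74.75 → 75.
front: 26.5 × 6.5 = 172.25 → 172.
hood: 20.5 × 6.5 = 133.25 → 133.
collar: 15.5 × 6.5 = 100.75 → 101.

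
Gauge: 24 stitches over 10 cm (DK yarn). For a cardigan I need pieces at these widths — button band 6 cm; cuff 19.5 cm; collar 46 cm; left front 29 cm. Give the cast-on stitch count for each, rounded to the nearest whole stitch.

Rate = 24/10 = 2.4 sts per cm.
button band: 6 × 2.4 = 14.40 → 14.
cuff: 19.5 × 2.4 = 46.80 → 47.
collar: 46 × 2.4 = 110.40 → 110.
left front: 29 × 2.4 = 69.60 → 70.

button band 14; cuff 47; collar 110; left front 70.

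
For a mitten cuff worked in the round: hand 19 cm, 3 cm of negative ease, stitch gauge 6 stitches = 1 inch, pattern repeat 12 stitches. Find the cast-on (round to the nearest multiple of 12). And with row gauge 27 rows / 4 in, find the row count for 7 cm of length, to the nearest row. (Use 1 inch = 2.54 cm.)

Finished = 19 − 3 = 16 cm.
16 cm × 1/2.54 = 6.30 inches.
6/1 = 6 sts per in; 6.30 × 6 = 37.80 sts.
Nearest multiple of 12 → 36.
7 cm = 2.76 inches; × 6.75 = 18.60 → 19 rows.

Cast on 36 stitches; work 19 rows.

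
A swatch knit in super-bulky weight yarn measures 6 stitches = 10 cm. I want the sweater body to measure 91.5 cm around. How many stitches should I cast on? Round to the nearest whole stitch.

Cast on 55 stitches.

6 stitches / 10 cm = 0.6 stitches per cm.
91.5 × 0.6 = 54.90 stitches.
Round to nearest → 55.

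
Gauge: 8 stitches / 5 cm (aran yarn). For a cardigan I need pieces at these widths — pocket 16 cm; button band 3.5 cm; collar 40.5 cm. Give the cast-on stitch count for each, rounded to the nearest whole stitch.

Rate = 8/5 = 1.6 sts per cm.
pocket: 16 × 1.6 = 25.60 → 26.
button band: 3.5 × 1.6 = 5.60 → 6.
collar: 40.5 × 1.6 = 64.80 → 65.

pocket 26; button band 6; collar 65.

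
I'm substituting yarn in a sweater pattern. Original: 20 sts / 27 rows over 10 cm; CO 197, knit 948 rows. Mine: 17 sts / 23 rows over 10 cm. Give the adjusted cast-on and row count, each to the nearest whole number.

Cast on 167 stitches; work 808 rows.

Stitches: 197 × 17/20 = 167.45 → 167.
Rows: 948 × 23/27 = 807.56 → 808.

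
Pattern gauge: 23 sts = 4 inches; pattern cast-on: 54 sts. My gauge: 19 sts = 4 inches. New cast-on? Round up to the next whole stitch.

Scale factor = 19 / 23 = 0.826.
54 × 19 / 23 = 44.61 sts.
→ 45 sts.

CO 45 sts.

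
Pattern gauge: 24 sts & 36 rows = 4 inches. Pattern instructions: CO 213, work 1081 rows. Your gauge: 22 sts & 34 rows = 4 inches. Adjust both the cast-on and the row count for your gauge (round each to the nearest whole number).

Stitches: 213 × 22/24 = 195.25 → 195.
Rows: 1081 × 34/36 = 1020.94 → 1021.

Cast on 195 stitches; work 1021 rows.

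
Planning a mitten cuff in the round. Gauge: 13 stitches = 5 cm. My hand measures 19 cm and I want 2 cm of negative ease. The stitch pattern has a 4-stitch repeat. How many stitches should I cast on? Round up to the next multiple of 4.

Cast on 48 stitches.

Finished = 19 − 2 = 17 cm.
13 / 5 = 2.6 sts/cm.
17 × 2.6 = 44.20 sts.
Next multiple of 4: 48.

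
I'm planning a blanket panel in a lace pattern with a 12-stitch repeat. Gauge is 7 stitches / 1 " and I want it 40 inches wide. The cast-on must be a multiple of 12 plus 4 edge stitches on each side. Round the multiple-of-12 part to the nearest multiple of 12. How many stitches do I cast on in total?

7 / 1 = 7 sts per inch.
40 × 7 = 280.00 sts.
Less 8 edge sts → 272.00 for the repeat.
Nearest multiple of 12: 276.
Add back 8 edge sts → 284.

Cast on 284 stitches.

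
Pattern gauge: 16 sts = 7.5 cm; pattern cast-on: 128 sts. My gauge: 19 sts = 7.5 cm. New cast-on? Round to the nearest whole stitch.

152 stitches.

Scale factor = 19 / 16 = 1.188.
128 × 19 / 16 = 152.00 sts.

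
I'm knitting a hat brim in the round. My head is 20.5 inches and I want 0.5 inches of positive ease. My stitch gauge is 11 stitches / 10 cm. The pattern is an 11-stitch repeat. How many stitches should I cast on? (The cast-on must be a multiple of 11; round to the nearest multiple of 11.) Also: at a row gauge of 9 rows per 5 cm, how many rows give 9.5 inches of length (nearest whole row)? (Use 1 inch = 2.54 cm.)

Finished = 20.5 + 0.5 = 21 inches.
21 inches × 2.54 = 53.34 cm.
11/10 = 1.1 sts per cm; 53.34 × 1.1 = 58.67 sts.
Nearest multiple of 11 → 55.
9.5 inches = 24.13 cm; × 1.8 = 43.43 → 43 rows.

Cast on 55 stitches; work 43 rows.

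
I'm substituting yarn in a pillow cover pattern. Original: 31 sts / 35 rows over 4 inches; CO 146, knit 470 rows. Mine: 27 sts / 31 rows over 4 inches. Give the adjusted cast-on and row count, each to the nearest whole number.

Cast on 127 stitches; work 416 rows.

Stitches: 146 × 27/31 = 127.16 → 127.
Rows: 470 × 31/35 = 416.29 → 416.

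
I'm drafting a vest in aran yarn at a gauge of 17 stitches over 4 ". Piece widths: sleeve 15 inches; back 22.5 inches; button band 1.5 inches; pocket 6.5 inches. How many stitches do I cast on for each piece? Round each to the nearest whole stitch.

sleeve 64; back 96; button band 6; pocket 28.

Rate = 17/4 = 4.25 sts per in.
sleeve: 15 × 4.25 = 63.75 → 64.
back: 22.5 × 4.25 = 95.62 → 96.
button band: 1.5 × 4.25 = 6.38 → 6.
pocket: 6.5 × 4.25 = 27.62 → 28.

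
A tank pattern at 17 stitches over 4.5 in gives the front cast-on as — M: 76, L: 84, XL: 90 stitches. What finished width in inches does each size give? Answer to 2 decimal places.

17/4.5 = 3.778 sts per in.
M: 76 / 3.778 = 20.118 → 20.12 in.
L: 84 / 3.778 = 22.235 → 22.24 in.
XL: 90 / 3.778 = 23.824 → 23.82 in.

M 20.12 inches; L 22.24 inches; XL 23.82 inches.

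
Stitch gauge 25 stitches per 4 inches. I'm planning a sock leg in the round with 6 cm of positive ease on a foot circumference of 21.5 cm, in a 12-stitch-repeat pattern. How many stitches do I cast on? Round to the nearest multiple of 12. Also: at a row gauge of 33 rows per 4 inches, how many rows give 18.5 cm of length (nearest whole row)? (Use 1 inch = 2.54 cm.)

Finished = 21.5 + 6 = 27.5 cm.
27.5 cm × 1/2.54 = 10.83 inches.
25/4 = 6.25 sts per in; 10.83 × 6.25 = 67.67 sts.
Nearest multiple of 12 → 72.
18.5 cm = 7.28 inches; × 8.25 = 60.09 → 60 rows.

Cast on 72 stitches; work 60 rows.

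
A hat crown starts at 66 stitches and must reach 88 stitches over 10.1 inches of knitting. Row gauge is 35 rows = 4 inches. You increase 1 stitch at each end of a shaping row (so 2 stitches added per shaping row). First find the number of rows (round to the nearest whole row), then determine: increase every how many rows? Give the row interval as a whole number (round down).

Increase every 8th row.

Rows = 10.1 × 8.75 = 88.4 → 88 rows.
Stitches to add: 22 → 11 shaping rows (at 2 st each).
88 / 11 = 8.00 → every 8 rows.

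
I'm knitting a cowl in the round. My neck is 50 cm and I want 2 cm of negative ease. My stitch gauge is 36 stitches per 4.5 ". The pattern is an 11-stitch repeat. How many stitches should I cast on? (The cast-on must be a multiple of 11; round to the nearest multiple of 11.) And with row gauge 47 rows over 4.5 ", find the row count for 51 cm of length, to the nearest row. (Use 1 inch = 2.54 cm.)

Cast on 154 stitches; work 210 rows.

Finished = 50 − 2 = 48 cm.
48 cm × 1/2.54 = 18.90 inches.
36/4.5 = 8 sts per in; 18.90 × 8 = 151.18 sts.
Nearest multiple of 11 → 154.
51 cm = 20.08 inches; × 10.444 = 209.71 → 210 rows.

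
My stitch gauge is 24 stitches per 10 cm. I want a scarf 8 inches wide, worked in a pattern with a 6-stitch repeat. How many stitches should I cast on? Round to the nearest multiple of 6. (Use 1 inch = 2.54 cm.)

48 stitches.

8 in = 8 × 2.54 = 20.32 cm.
24 / 10 = 2.4 sts/cm.
20.32 × 2.4 = 48.77 sts.
→ 48.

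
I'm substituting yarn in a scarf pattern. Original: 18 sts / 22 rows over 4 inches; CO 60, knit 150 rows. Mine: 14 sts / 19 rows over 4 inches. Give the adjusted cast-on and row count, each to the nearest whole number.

Stitches: 60 × 14/18 = 46.67 → 47.
Rows: 150 × 19/22 = 129.55 → 130.

Cast on 47 stitches; work 130 rows.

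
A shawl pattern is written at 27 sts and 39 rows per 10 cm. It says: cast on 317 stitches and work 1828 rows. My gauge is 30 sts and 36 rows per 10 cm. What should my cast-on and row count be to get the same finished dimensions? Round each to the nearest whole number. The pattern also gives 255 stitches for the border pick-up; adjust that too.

Stitches: 317 × 30/27 = 352.22 → 352.
Rows: 1828 × 36/39 = 1687.38 → 1687.
border pick-up: 255 × 30/27 = 283.33 → 283.

Cast on 352 stitches; work 1687 rows; border pick-up 283 stitches.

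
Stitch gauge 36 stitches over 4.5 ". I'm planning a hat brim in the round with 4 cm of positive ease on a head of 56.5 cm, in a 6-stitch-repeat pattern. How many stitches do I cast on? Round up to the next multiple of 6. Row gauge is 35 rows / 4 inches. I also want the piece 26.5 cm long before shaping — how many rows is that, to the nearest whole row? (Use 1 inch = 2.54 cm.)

Finished = 56.5 + 4 = 60.5 cm.
60.5 cm × 1/2.54 = 23.82 inches.
36/4.5 = 8 sts per in; 23.82 × 8 = 190.55 sts.
Next multiple of 6 → 192.
26.5 cm = 10.43 inches; × 8.75 = 91.29 → 91 rows.

Cast on 192 stitches; work 91 rows.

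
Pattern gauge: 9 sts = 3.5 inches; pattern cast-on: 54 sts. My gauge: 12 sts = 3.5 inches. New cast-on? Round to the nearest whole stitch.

72 stitches.

Scale factor = 12 / 9 = 1.333.
54 × 12 / 9 = 72.00 sts.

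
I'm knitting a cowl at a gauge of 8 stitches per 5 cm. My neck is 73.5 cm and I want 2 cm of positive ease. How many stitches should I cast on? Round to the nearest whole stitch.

Finished = 73.5 + 2 = 75.5 cm.
8 / 5 = 1.6 sts per cm.
75.50 × 1.6 = 120.80 sts.
→ 121 sts.

Cast on 121 stitches.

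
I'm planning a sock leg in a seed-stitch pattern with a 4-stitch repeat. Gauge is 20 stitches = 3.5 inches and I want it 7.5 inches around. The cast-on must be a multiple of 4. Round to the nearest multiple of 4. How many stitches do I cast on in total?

20 / 3.5 = 5.714 sts per inch.
7.5 × 5.714 = 42.86 sts.
Nearest multiple of 4: 44.

44 stitches.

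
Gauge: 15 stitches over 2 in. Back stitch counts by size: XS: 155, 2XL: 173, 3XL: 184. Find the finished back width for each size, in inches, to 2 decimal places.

XS 20.67 inches; 2XL 23.07 inches; 3XL 24.53 inches.

15/2 = 7.5 sts per in.
XS: 155 / 7.5 = 20.667 → 20.67 in.
2XL: 173 / 7.5 = 23.067 → 23.07 in.
3XL: 184 / 7.5 = 24.533 → 24.53 in.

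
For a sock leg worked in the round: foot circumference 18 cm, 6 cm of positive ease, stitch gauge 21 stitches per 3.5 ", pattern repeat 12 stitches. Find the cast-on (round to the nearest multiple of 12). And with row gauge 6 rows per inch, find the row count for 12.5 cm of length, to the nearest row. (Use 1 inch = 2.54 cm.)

Cast on 60 stitches; work 30 rows.

Finished = 18 + 6 = 24 cm.
24 cm × 1/2.54 = 9.45 inches.
21/3.5 = 6 sts per in; 9.45 × 6 = 56.69 sts.
Nearest multiple of 12 → 60.
12.5 cm = 4.92 inches; × 6 = 29.53 → 30 rows.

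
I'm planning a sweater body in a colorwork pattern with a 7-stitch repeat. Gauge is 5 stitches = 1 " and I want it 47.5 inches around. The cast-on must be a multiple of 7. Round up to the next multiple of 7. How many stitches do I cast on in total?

Cast on 238 stitches.

5 / 1 = 5 sts per inch.
47.5 × 5 = 237.50 sts.
Next multiple of 7: 238.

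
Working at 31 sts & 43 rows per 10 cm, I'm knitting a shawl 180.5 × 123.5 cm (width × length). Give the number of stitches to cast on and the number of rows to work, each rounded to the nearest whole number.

Stitch gauge = 31/10 = 3.1 sts/cm; 180.5 × 3.1 = 559.55 → 560 sts.
Row gauge = 43/10 = 4.3 rows/cm; 123.5 × 4.3 = 531.05 → 531 rows.

Cast on 560 stitches and work 531 rows.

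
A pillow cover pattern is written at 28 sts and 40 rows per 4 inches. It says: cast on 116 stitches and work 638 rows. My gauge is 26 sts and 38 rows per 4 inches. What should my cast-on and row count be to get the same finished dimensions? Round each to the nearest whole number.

Cast on 108 stitches; work 606 rows.

Stitches: 116 × 26/28 = 107.71 → 108.
Rows: 638 × 38/40 = 606.10 → 606.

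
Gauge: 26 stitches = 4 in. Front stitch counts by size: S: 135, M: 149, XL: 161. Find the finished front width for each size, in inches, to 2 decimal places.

26/4 = 6.5 sts per in.
S: 135 / 6.5 = 20.769 → 20.77 in.
M: 149 / 6.5 = 22.923 → 22.92 in.
XL: 161 / 6.5 = 24.769 → 24.77 in.

S 20.77 inches; M 22.92 inches; XL 24.77 inches.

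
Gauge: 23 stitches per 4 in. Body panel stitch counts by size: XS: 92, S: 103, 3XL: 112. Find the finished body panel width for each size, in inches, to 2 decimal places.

XS 16.00 inches; S 17.91 inches; 3XL 19.48 inches.

23/4 = 5.75 sts per in.
XS: 92 / 5.75 = 16.000 → 16.00 in.
S: 103 / 5.75 = 17.913 → 17.91 in.
3XL: 112 / 5.75 = 19.478 → 19.48 in.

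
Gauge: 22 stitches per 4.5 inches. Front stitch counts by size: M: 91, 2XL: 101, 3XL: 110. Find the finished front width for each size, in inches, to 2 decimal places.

22/4.5 = 4.889 sts per in.
M: 91 / 4.889 = 18.614 → 18.61 in.
2XL: 101 / 4.889 = 20.659 → 20.66 in.
3XL: 110 / 4.889 = 22.500 → 22.50 in.

M 18.61 inches; 2XL 20.66 inches; 3XL 22.50 inches.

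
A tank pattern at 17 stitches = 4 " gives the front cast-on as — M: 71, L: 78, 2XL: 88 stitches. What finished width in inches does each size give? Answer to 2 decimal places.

M 16.71 inches; L 18.35 inches; 2XL 20.71 inches.

17/4 = 4.25 sts per in.
M: 71 / 4.25 = 16.706 → 16.71 in.
L: 78 / 4.25 = 18.353 → 18.35 in.
2XL: 88 / 4.25 = 20.706 → 20.71 in.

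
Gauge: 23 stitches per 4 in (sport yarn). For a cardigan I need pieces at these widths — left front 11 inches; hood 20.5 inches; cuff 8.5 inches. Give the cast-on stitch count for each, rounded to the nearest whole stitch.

left front 63; hood 118; cuff 49.

Rate = 23/4 = 5.75 sts per in.
left front: 11 × 5.75 = 63.25 → 63.
hood: 20.5 × 5.75 = 117.88 → 118.
cuff: 8.5 × 5.75 = 48.88 → 49.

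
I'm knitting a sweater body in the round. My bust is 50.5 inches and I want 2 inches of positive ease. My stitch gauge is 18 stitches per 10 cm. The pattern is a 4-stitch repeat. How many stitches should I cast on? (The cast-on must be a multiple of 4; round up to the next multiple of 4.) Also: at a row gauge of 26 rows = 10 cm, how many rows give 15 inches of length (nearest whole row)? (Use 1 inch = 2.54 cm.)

Finished = 50.5 + 2 = 52.5 inches.
52.5 inches × 2.54 = 133.35 cm.
18/10 = 1.8 sts per cm; 133.35 × 1.8 = 240.03 sts.
Next multiple of 4 → 244.
15 inches = 38.10 cm; × 2.6 = 99.06 → 99 rows.

Cast on 244 stitches; work 99 rows.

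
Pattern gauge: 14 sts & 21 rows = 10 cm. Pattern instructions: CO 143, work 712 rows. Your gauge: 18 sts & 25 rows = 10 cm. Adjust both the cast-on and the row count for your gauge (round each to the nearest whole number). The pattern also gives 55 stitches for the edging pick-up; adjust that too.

Cast on 184 stitches; work 848 rows; edging pick-up 71 stitches.

Stitches: 143 × 18/14 = 183.86 → 184.
Rows: 712 × 25/21 = 847.62 → 848.
edging pick-up: 55 × 18/14 = 70.71 → 71.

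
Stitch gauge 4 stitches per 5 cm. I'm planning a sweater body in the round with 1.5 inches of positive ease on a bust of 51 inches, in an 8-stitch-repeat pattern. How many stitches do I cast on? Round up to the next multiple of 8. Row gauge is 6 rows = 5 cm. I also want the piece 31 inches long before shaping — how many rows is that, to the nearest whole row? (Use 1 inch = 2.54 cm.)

Finished = 51 + 1.5 = 52.5 inches.
52.5 inches × 2.54 = 133.35 cm.
4/5 = 0.8 sts per cm; 133.35 × 0.8 = 106.68 sts.
Next multiple of 8 → 112.
31 inches = 78.74 cm; × 1.2 = 94.49 → 94 rows.

Cast on 112 stitches; work 94 rows.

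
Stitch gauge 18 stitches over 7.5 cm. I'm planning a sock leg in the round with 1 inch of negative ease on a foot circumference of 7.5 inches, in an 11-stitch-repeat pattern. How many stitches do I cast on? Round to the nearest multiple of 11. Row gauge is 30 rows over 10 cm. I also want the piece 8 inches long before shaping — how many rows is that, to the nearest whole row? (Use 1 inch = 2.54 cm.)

Cast on 44 stitches; work 61 rows.

Finished = 7.5 − 1 = 6.5 inches.
6.5 inches × 2.54 = 16.51 cm.
18/7.5 = 2.4 sts per cm; 16.51 × 2.4 = 39.62 sts.
Nearest multiple of 11 → 44.
8 inches = 20.32 cm; × 3 = 60.96 → 61 rows.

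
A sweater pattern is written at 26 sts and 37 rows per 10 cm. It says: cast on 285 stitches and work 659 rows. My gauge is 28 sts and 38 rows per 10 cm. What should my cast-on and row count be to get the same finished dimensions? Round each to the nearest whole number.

Stitches: 285 × 28/26 = 306.92 → 307.
Rows: 659 × 38/37 = 676.81 → 677.

Cast on 307 stitches; work 677 rows.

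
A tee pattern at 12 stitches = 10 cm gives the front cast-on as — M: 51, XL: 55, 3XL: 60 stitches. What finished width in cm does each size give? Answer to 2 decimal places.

M 42.50 cm; XL 45.83 cm; 3XL 50.00 cm.

12/10 = 1.2 sts per cm.
M: 51 / 1.2 = 42.500 → 42.50 cm.
XL: 55 / 1.2 = 45.833 → 45.83 cm.
3XL: 60 / 1.2 = 50.000 → 50.00 cm.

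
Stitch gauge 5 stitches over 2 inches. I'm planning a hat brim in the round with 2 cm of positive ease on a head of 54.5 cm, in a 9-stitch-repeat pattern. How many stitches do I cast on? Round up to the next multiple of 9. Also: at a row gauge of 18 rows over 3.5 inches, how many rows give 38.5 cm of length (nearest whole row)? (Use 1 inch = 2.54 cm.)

Cast on 63 stitches; work 78 rows.

Finished = 54.5 + 2 = 56.5 cm.
56.5 cm × 1/2.54 = 22.24 inches.
5/2 = 2.5 sts per in; 22.24 × 2.5 = 55.61 sts.
Next multiple of 9 → 63.
38.5 cm = 15.16 inches; × 5.143 = 77.95 → 78 rows.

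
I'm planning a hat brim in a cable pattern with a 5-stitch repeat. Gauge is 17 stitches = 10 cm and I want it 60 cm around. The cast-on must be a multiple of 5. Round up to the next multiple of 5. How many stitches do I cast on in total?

105 stitches.

17 / 10 = 1.7 sts per cm.
60 × 1.7 = 102.00 sts.
Next multiple of 5: 105.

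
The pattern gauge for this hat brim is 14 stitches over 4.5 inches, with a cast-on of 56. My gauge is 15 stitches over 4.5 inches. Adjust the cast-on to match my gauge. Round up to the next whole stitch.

Scale factor = 15 / 14 = 1.071.
56 × 15 / 14 = 60.00 sts.

CO 60 sts.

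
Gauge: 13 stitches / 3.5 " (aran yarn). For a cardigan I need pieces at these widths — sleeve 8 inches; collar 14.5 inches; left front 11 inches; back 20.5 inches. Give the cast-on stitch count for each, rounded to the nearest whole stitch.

Rate = 13/3.5 = 3.714 sts per in.
sleeve: 8 × 3.714 = 29.71 → 30.
collar: 14.5 × 3.714 = 53.86 → 54.
left front: 11 × 3.714 = 40.86 → 41.
back: 20.5 × 3.714 = 76.14 → 76.

sleeve 30; collar 54; left front 41; back 76.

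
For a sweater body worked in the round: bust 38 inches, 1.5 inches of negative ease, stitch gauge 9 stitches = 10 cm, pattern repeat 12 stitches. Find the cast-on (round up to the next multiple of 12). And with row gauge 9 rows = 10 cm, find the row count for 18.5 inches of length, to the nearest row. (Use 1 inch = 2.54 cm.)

Cast on 84 stitches; work 42 rows.

Finished = 38 − 1.5 = 36.5 inches.
36.5 inches × 2.54 = 92.71 cm.
9/10 = 0.9 sts per cm; 92.71 × 0.9 = 83.44 sts.
Next multiple of 12 → 84.
18.5 inches = 46.99 cm; × 0.9 = 42.29 → 42 rows.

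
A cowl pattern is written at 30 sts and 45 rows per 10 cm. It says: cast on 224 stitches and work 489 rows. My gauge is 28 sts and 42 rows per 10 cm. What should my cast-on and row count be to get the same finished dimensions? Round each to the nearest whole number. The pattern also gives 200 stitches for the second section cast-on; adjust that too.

Stitches: 224 × 28/30 = 209.07 → 209.
Rows: 489 × 42/45 = 456.40 → 456.
second section cast-on: 200 × 28/30 = 186.67 → 187.

Cast on 209 stitches; work 456 rows; second section cast-on 187 stitches.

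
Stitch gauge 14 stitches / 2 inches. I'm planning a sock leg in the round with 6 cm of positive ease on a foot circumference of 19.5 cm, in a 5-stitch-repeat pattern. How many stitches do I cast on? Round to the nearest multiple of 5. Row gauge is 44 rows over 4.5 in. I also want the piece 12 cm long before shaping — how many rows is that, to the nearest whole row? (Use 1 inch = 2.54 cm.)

Cast on 70 stitches; work 46 rows.

Finished = 19.5 + 6 = 25.5 cm.
25.5 cm × 1/2.54 = 10.04 inches.
14/2 = 7 sts per in; 10.04 × 7 = 70.28 sts.
Nearest multiple of 5 → 70.
12 cm = 4.72 inches; × 9.778 = 46.19 → 46 rows.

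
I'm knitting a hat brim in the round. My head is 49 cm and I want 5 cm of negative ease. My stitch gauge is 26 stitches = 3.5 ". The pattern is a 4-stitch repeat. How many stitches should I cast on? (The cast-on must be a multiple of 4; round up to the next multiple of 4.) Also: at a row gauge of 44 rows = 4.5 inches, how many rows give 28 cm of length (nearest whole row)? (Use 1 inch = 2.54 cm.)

Cast on 132 stitches; work 108 rows.

Finished = 49 − 5 = 44 cm.
44 cm × 1/2.54 = 17.32 inches.
26/3.5 = 7.429 sts per in; 17.32 × 7.429 = 128.68 sts.
Next multiple of 4 → 132.
28 cm = 11.02 inches; × 9.778 = 107.79 → 108 rows.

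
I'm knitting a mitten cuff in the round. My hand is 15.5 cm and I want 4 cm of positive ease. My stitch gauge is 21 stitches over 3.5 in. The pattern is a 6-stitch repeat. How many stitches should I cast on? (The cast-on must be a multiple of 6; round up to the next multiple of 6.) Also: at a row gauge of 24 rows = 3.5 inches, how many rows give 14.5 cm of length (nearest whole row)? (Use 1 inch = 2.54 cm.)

Cast on 48 stitches; work 39 rows.

Finished = 15.5 + 4 = 19.5 cm.
19.5 cm × 1/2.54 = 7.68 inches.
21/3.5 = 6 sts per in; 7.68 × 6 = 46.06 sts.
Next multiple of 6 → 48.
14.5 cm = 5.71 inches; × 6.857 = 39.15 → 39 rows.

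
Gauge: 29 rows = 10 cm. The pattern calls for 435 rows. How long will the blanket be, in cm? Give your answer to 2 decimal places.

150.00 cm.

29 rows / 10 cm = 2.9 rows per cm.
435 / 2.9 = 150.000 cm.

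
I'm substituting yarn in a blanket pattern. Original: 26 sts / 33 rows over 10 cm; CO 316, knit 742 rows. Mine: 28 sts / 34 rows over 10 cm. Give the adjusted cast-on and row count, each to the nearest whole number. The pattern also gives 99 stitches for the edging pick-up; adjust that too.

Stitches: 316 × 28/26 = 340.31 → 340.
Rows: 742 × 34/33 = 764.48 → 764.
edging pick-up: 99 × 28/26 = 106.62 → 107.

Cast on 340 stitches; work 764 rows; edging pick-up 107 stitches.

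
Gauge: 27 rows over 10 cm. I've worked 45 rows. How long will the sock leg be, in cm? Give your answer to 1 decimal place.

27 rows / 10 cm = 2.7 rows per cm.
45 / 2.7 = 16.67 cm.

16.7 cm.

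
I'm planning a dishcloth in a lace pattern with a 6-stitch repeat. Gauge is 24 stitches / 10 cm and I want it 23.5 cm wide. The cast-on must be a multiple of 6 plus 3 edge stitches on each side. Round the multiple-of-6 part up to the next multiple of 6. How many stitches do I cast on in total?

60 stitches.

24 / 10 = 2.4 sts per cm.
23.5 × 2.4 = 56.40 sts.
Less 6 edge sts → 50.40 for the repeat.
Next multiple of 6: 54.
Add back 6 edge sts → 60.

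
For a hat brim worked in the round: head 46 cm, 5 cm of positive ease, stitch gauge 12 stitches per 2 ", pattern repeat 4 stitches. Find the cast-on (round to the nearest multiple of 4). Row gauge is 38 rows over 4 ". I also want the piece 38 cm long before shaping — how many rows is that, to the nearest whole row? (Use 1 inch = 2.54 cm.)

Cast on 120 stitches; work 142 rows.

Finished = 46 + 5 = 51 cm.
51 cm × 1/2.54 = 20.08 inches.
12/2 = 6 sts per in; 20.08 × 6 = 120.47 sts.
Nearest multiple of 4 → 120.
38 cm = 14.96 inches; × 9.5 = 142.13 → 142 rows.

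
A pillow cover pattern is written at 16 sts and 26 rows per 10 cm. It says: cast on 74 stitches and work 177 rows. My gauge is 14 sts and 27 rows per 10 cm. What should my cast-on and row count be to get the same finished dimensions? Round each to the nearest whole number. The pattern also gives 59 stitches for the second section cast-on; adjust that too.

Cast on 65 stitches; work 184 rows; second section cast-on 52 stitches.

Stitches: 74 × 14/16 = 64.75 → 65.
Rows: 177 × 27/26 = 183.81 → 184.
second section cast-on: 59 × 14/16 = 51.62 → 52.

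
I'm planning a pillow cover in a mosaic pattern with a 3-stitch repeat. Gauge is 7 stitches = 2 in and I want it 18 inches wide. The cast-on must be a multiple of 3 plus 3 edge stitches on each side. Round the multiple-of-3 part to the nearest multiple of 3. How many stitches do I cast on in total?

7 / 2 = 3.5 sts per inch.
18 × 3.5 = 63.00 sts.
Less 6 edge sts → 57.00 for the repeat.
Nearest multiple of 3: 57.
Add back 6 edge sts → 63.

CO 63 sts.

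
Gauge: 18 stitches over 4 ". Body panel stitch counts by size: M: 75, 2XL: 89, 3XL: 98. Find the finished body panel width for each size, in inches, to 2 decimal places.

M 16.67 inches; 2XL 19.78 inches; 3XL 21.78 inches.

18/4 = 4.5 sts per in.
M: 75 / 4.5 = 16.667 → 16.67 in.
2XL: 89 / 4.5 = 19.778 → 19.78 in.
3XL: 98 / 4.5 = 21.778 → 21.78 in.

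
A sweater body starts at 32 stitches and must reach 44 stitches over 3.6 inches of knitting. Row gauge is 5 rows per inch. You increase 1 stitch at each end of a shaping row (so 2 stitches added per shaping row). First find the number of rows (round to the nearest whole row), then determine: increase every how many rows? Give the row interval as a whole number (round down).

Rows = 3.6 × 5 = 18.0 → 18 rows.
Stitches to add: 12 → 6 shaping rows (at 2 st each).
18 / 6 = 3.00 → every 3 rows.

Increase every 3rd row.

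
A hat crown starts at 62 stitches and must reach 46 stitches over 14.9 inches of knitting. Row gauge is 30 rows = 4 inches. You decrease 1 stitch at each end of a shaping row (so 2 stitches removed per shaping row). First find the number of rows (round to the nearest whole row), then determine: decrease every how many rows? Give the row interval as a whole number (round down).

Decrease every 14th row.

Rows = 14.9 × 7.5 = 111.8 → 112 rows.
Stitches to remove: 16 → 8 shaping rows (at 2 st each).
112 / 8 = 14.00 → every 14 rows.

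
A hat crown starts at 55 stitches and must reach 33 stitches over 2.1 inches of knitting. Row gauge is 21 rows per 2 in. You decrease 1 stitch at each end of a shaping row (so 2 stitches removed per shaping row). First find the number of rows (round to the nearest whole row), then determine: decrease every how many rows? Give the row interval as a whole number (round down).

Rows = 2.1 × 10.5 = 22.1 → 22 rows.
Stitches to remove: 22 → 11 shaping rows (at 2 st each).
22 / 11 = 2.00 → every 2 rows.

Decrease every 2nd row.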